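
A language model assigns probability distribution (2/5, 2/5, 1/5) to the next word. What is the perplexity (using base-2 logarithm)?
2.8717

Perplexity is 2^H (or exp(H) for natural log).

First, H = -Σ p log p = 1.5219 bits
Perplexity = 2^1.5219 = 2.8717

Interpretation: The model's uncertainty is equivalent to choosing uniformly among 2.9 options.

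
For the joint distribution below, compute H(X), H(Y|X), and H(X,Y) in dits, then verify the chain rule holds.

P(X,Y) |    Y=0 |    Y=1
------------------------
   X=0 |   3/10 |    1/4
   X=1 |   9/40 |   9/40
H(X,Y) = 0.5989, H(X) = 0.2989, H(Y|X) = 0.3000 (all in dits)

Chain rule: H(X,Y) = H(X) + H(Y|X)

Left side — joint entropy directly:
H(X,Y) = -Σ p(x,y) log p(x,y) = 0.5989 dits

Right side — compute H(Y|X) from the conditional distributions:
P(X) = (11/20, 9/20), so H(X) = 0.2989 dits
H(Y|X) = Σ_x P(X=x) · H(Y|X=x):
  P(Y|X=0) = (6/11, 5/11), H(Y|X=0) = 0.2992, weight P(X=0) = 11/20
  P(Y|X=1) = (1/2, 1/2), H(Y|X=1) = 0.3010, weight P(X=1) = 9/20
H(Y|X) = 0.3000 dits

H(X) + H(Y|X) = 0.2989 + 0.3000 = 0.5989 dits

Both sides equal 0.5989 dits. ✓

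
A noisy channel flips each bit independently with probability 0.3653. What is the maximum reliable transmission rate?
0.0530 bits

For a binary symmetric channel (BSC) with error probability p:
Capacity C = 1 - H(p) bits per symbol

where H(p) = -p log₂(p) - (1-p) log₂(1-p) is the binary entropy function.

H(0.3653) = 0.9470 bits
C = 1 - 0.9470 = 0.0530 bits per symbol

This means we can reliably transmit up to 0.0530 bits of information per channel use.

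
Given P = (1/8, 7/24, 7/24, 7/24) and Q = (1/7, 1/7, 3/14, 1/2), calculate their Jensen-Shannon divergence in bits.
0.0435 bits

Jensen-Shannon divergence is:
JSD(P||Q) = 0.5 × D_KL(P||M) + 0.5 × D_KL(Q||M)
where M = 0.5 × (P + Q) is the mixture distribution.

M = 0.5 × (1/8, 7/24, 7/24, 7/24) + 0.5 × (1/7, 1/7, 3/14, 1/2) = (0.133929, 0.217262, 0.252976, 0.395833)

D_KL(P||M) = 0.0429 bits
D_KL(Q||M) = 0.0441 bits

JSD(P||Q) = 0.5 × 0.0429 + 0.5 × 0.0441 = 0.0435 bits

Unlike KL divergence, JSD is symmetric and bounded: 0 ≤ JSD ≤ log(2).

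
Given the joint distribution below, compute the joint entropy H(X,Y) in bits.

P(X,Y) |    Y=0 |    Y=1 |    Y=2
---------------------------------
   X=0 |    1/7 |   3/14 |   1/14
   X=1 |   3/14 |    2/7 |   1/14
2.4138 bits

Joint entropy is H(X,Y) = -Σ_{x,y} p(x,y) log p(x,y).

Summing over all non-zero entries:
H(X,Y) = -[1/7·log_2(1/7) + 3/14·log_2(3/14) + 1/14·log_2(1/14) + 3/14·log_2(3/14) + 2/7·log_2(2/7) + 1/14·log_2(1/14)]
H(X,Y) = 2.4138 bits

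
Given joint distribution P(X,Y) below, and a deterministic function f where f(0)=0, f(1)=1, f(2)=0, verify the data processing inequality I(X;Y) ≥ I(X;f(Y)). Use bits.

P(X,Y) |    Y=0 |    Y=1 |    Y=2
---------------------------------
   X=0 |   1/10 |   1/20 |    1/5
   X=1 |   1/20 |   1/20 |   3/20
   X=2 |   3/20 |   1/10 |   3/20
I(X;Y) = 0.0357, I(X;f(Y)) = 0.0098, inequality holds: 0.0357 ≥ 0.0098

Data Processing Inequality: For any Markov chain X → Y → Z, we have I(X;Y) ≥ I(X;Z).

Here Z = f(Y) is a deterministic function of Y, forming X → Y → Z.

Original I(X;Y) = 0.0357 bits

After applying f:
P(X,Z) where Z=f(Y):
- P(X,Z=0) = P(X,Y=0) + P(X,Y=2)
- P(X,Z=1) = P(X,Y=1)

I(X;Z) = I(X;f(Y)) = 0.0098 bits

Verification: 0.0357 ≥ 0.0098 ✓

Information cannot be created by processing; the function f can only lose information about X.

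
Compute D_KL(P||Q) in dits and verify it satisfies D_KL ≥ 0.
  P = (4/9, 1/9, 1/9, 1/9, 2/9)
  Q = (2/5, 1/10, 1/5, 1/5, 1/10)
0.0458 dits

KL divergence satisfies the Gibbs inequality: D_KL(P||Q) ≥ 0 for all distributions P, Q.

D_KL(P||Q) = Σ p(x) log(p(x)/q(x))
Term by term:
  x=0: 4/9 × log_10[(4/9)/(2/5)] = 0.0203
  x=1: 1/9 × log_10[(1/9)/(1/10)] = 0.0051
  x=2: 1/9 × log_10[(1/9)/(1/5)] = -0.0284
  x=3: 1/9 × log_10[(1/9)/(1/5)] = -0.0284
  x=4: 2/9 × log_10[(2/9)/(1/10)] = 0.0771
D_KL(P||Q) = 0.0458 dits

D_KL(P||Q) = 0.0458 ≥ 0 ✓

This non-negativity is a fundamental property: relative entropy cannot be negative because it measures how different Q is from P.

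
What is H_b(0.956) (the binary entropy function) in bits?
0.2603 bits

The binary entropy function is:
H(p) = -p log(p) - (1-p) log(1-p)

H(0.956) = -0.956 × log_2(0.956) - 0.044 × log_2(0.044)
H(0.956) = 0.2603 bits

Note: Binary entropy is maximized at p=0.5 (H=1 bit) and minimized at p=0 or p=1 (H=0).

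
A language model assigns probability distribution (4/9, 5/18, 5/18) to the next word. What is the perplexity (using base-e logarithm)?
2.9213

Perplexity is e^H (or exp(H) for natural log).

First, H = -Σ p log p = 1.0720 nats
Perplexity = e^1.0720 = 2.9213

Interpretation: The model's uncertainty is equivalent to choosing uniformly among 2.9 options.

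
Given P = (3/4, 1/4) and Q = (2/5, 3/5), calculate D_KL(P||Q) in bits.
0.3644 bits

KL divergence: D_KL(P||Q) = Σ p(x) log(p(x)/q(x))

Computing term by term:
  x=0: 3/4 × log_2[(3/4)/(2/5)] = 3/4 × 0.9069 = 0.6802
  x=1: 1/4 × log_2[(1/4)/(3/5)] = 1/4 × -1.2630 = -0.3158

D_KL(P||Q) = 0.3644 bits

Note: KL divergence is always non-negative and equals 0 iff P = Q.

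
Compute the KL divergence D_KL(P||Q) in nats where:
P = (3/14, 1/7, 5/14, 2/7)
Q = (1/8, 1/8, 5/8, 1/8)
0.1709 nats

KL divergence: D_KL(P||Q) = Σ p(x) log(p(x)/q(x))

Computing term by term:
  x=0: 3/14 × log_e[(3/14)/(1/8)] = 3/14 × 0.5390 = 0.1155
  x=1: 1/7 × log_e[(1/7)/(1/8)] = 1/7 × 0.1335 = 0.0191
  x=2: 5/14 × log_e[(5/14)/(5/8)] = 5/14 × -0.5596 = -0.1999
  x=3: 2/7 × log_e[(2/7)/(1/8)] = 2/7 × 0.8267 = 0.2362

D_KL(P||Q) = 0.1709 nats

Note: KL divergence is always non-negative and equals 0 iff P = Q.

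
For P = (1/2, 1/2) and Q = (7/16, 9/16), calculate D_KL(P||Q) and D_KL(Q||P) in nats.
D_KL(P||Q) = 0.0079, D_KL(Q||P) = 0.0078

KL divergence is not symmetric: D_KL(P||Q) ≠ D_KL(Q||P) in general.

D_KL(P||Q) = 0.0079 nats
D_KL(Q||P) = 0.0078 nats

No, they are not equal!

This asymmetry is why KL divergence is not a true distance metric.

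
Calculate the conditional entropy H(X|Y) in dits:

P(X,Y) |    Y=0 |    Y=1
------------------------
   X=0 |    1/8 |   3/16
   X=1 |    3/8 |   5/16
0.2658 dits

Using the chain rule: H(X|Y) = H(X,Y) - H(Y)

First, compute H(X,Y) = 0.5668 dits

Marginal P(Y) = (1/2, 1/2)
H(Y) = 0.3010 dits

H(X|Y) = H(X,Y) - H(Y) = 0.5668 - 0.3010 = 0.2658 dits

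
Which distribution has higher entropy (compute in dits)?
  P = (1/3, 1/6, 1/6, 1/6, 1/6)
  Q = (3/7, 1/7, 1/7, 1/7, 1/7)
P

Computing entropies in dits:
H(P) = 0.6778
H(Q) = 0.6406

Distribution P has higher entropy.

Intuition: The distribution closer to uniform (more spread out) has higher entropy.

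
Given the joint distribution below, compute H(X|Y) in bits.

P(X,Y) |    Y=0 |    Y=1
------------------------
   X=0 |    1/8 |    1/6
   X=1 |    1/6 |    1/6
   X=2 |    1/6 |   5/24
1.5748 bits

Using the chain rule: H(X|Y) = H(X,Y) - H(Y)

First, compute H(X,Y) = 2.5698 bits

Marginal P(Y) = (11/24, 13/24)
H(Y) = 0.9950 bits

H(X|Y) = H(X,Y) - H(Y) = 2.5698 - 0.9950 = 1.5748 bits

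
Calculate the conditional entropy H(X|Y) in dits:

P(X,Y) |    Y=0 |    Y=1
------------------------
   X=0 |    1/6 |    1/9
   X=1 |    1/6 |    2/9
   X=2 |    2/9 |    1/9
0.4634 dits

Using the chain rule: H(X|Y) = H(X,Y) - H(Y)

First, compute H(X,Y) = 0.7618 dits

Marginal P(Y) = (5/9, 4/9)
H(Y) = 0.2983 dits

H(X|Y) = H(X,Y) - H(Y) = 0.7618 - 0.2983 = 0.4634 dits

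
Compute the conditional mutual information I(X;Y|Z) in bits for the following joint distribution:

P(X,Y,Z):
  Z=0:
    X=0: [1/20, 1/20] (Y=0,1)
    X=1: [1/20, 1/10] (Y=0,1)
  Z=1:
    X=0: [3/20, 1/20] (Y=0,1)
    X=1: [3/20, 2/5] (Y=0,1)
0.1060 bits

Conditional mutual information: I(X;Y|Z) = H(X|Z) + H(Y|Z) - H(X,Y|Z)

H(Z) = 0.8113
H(X,Z) = 1.6815 → H(X|Z) = 0.8702
H(Y,Z) = 1.7822 → H(Y|Z) = 0.9710
H(X,Y,Z) = 2.5464 → H(X,Y|Z) = 1.7352

I(X;Y|Z) = 0.8702 + 0.9710 - 1.7352 = 0.1060 bits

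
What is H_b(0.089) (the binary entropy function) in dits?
0.1304 dits

The binary entropy function is:
H(p) = -p log(p) - (1-p) log(1-p)

H(0.089) = -0.089 × log_10(0.089) - 0.911 × log_10(0.911)
H(0.089) = 0.1304 dits

Note: Binary entropy is maximized at p=0.5 (H=1 bit) and minimized at p=0 or p=1 (H=0).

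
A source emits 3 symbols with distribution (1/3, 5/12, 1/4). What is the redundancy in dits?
0.0091 dits

Redundancy measures how far a source is from maximum entropy:
R = H_max - H(X)

Maximum entropy for 3 symbols: H_max = log_10(3) = 0.4771 dits
Actual entropy: H(X) = 0.4680 dits
Redundancy: R = 0.4771 - 0.4680 = 0.0091 dits

This redundancy represents potential for compression: the source could be compressed by 0.0091 dits per symbol.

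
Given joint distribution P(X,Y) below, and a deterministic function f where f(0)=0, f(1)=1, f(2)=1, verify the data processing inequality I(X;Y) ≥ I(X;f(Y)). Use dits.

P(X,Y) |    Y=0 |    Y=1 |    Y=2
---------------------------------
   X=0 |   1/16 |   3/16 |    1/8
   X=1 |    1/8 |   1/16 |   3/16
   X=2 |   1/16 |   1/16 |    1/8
I(X;Y) = 0.0231, I(X;f(Y)) = 0.0061, inequality holds: 0.0231 ≥ 0.0061

Data Processing Inequality: For any Markov chain X → Y → Z, we have I(X;Y) ≥ I(X;Z).

Here Z = f(Y) is a deterministic function of Y, forming X → Y → Z.

Original I(X;Y) = 0.0231 dits

After applying f:
P(X,Z) where Z=f(Y):
- P(X,Z=0) = P(X,Y=0)
- P(X,Z=1) = P(X,Y=1) + P(X,Y=2)

I(X;Z) = I(X;f(Y)) = 0.0061 dits

Verification: 0.0231 ≥ 0.0061 ✓

Information cannot be created by processing; the function f can only lose information about X.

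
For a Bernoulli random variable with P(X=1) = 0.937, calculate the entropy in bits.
0.3392 bits

The binary entropy function is:
H(p) = -p log(p) - (1-p) log(1-p)

H(0.937) = -0.937 × log_2(0.937) - 0.063 × log_2(0.063)
H(0.937) = 0.3392 bits

Note: Binary entropy is maximized at p=0.5 (H=1 bit) and minimized at p=0 or p=1 (H=0).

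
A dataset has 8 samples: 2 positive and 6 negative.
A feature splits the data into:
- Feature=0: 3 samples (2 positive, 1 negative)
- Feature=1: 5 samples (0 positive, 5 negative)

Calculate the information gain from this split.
0.4669 bits

Information Gain = H(Y) - H(Y|Feature)

Before split:
P(positive) = 2/8 = 0.2500
H(Y) = 0.8113 bits

After split:
Feature=0: H = 0.9183 bits (weight = 3/8)
Feature=1: H = 0.0000 bits (weight = 5/8)
H(Y|Feature) = (3/8)×0.9183 + (5/8)×0.0000 = 0.3444 bits

Information Gain = 0.8113 - 0.3444 = 0.4669 bits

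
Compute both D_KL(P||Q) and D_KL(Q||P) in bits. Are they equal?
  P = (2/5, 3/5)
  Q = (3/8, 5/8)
D_KL(P||Q) = 0.0019, D_KL(Q||P) = 0.0019

KL divergence is not symmetric: D_KL(P||Q) ≠ D_KL(Q||P) in general.

D_KL(P||Q) = 0.0019 bits
D_KL(Q||P) = 0.0019 bits

In this case they happen to be equal (to 4 decimal places).

This asymmetry is why KL divergence is not a true distance metric.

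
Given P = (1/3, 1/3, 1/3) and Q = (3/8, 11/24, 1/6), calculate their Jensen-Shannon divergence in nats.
0.0197 nats

Jensen-Shannon divergence is:
JSD(P||Q) = 0.5 × D_KL(P||M) + 0.5 × D_KL(Q||M)
where M = 0.5 × (P + Q) is the mixture distribution.

M = 0.5 × (1/3, 1/3, 1/3) + 0.5 × (3/8, 11/24, 1/6) = (0.354167, 0.395833, 1/4)

D_KL(P||M) = 0.0184 nats
D_KL(Q||M) = 0.0211 nats

JSD(P||Q) = 0.5 × 0.0184 + 0.5 × 0.0211 = 0.0197 nats

Unlike KL divergence, JSD is symmetric and bounded: 0 ≤ JSD ≤ log(2).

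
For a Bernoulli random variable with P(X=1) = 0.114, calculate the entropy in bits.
0.5119 bits

The binary entropy function is:
H(p) = -p log(p) - (1-p) log(1-p)

H(0.114) = -0.114 × log_2(0.114) - 0.886 × log_2(0.886)
H(0.114) = 0.5119 bits

Note: Binary entropy is maximized at p=0.5 (H=1 bit) and minimized at p=0 or p=1 (H=0).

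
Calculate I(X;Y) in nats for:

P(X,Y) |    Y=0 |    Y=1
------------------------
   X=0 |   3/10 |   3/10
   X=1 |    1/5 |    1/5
0.0000 nats

Mutual information: I(X;Y) = H(X) + H(Y) - H(X,Y)

Marginals:
P(X) = (3/5, 2/5), H(X) = 0.6730 nats
P(Y) = (1/2, 1/2), H(Y) = 0.6931 nats

Joint entropy: H(X,Y) = 1.3662 nats

I(X;Y) = 0.6730 + 0.6931 - 1.3662 = 0.0000 nats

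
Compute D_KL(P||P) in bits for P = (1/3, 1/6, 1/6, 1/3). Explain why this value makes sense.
0.0000 bits

KL divergence satisfies the Gibbs inequality: D_KL(P||Q) ≥ 0 for all distributions P, Q.

D_KL(P||Q) = Σ p(x) log(p(x)/q(x))
Each term is p(x) × log_2(p(x)/p(x)) = p(x) × log_2(1) = 0, so the sum is 0.
D_KL(P||Q) = 0.0000 bits

When P = Q, the KL divergence is exactly 0, as there is no 'divergence' between identical distributions.

This non-negativity is a fundamental property: relative entropy cannot be negative because it measures how different Q is from P.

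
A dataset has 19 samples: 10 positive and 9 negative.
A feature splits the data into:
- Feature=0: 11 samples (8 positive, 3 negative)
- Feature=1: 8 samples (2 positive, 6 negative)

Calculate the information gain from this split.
0.1670 bits

Information Gain = H(Y) - H(Y|Feature)

Before split:
P(positive) = 10/19 = 0.5263
H(Y) = 0.9980 bits

After split:
Feature=0: H = 0.8454 bits (weight = 11/19)
Feature=1: H = 0.8113 bits (weight = 8/19)
H(Y|Feature) = (11/19)×0.8454 + (8/19)×0.8113 = 0.8310 bits

Information Gain = 0.9980 - 0.8310 = 0.1670 bits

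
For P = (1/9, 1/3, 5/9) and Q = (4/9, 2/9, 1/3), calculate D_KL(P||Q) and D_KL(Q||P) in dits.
D_KL(P||Q) = 0.1151, D_KL(Q||P) = 0.1545

KL divergence is not symmetric: D_KL(P||Q) ≠ D_KL(Q||P) in general.

D_KL(P||Q) = 0.1151 dits
D_KL(Q||P) = 0.1545 dits

No, they are not equal!

This asymmetry is why KL divergence is not a true distance metric.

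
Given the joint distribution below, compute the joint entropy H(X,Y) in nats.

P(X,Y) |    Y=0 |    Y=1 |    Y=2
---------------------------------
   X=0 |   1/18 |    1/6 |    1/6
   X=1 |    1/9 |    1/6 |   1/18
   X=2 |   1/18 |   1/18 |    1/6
2.0809 nats

Joint entropy is H(X,Y) = -Σ_{x,y} p(x,y) log p(x,y).

Summing over all non-zero entries:
H(X,Y) = -[1/18·log_e(1/18) + 1/6·log_e(1/6) + 1/6·log_e(1/6) + 1/9·log_e(1/9) + 1/6·log_e(1/6) + 1/18·log_e(1/18) + 1/18·log_e(1/18) + 1/18·log_e(1/18) + 1/6·log_e(1/6)]
H(X,Y) = 2.0809 nats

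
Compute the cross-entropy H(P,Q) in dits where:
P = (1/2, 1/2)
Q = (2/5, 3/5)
0.3099 dits

Cross-entropy: H(P,Q) = -Σ p(x) log q(x)

Alternatively: H(P,Q) = H(P) + D_KL(P||Q)
H(P) = 0.3010 dits
D_KL(P||Q) = 0.0089 dits

H(P,Q) = 0.3010 + 0.0089 = 0.3099 dits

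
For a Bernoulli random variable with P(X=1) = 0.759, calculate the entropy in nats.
0.5522 nats

The binary entropy function is:
H(p) = -p log(p) - (1-p) log(1-p)

H(0.759) = -0.759 × log_e(0.759) - 0.241 × log_e(0.241)
H(0.759) = 0.5522 nats

Note: Binary entropy is maximized at p=0.5 (H=1 bit) and minimized at p=0 or p=1 (H=0).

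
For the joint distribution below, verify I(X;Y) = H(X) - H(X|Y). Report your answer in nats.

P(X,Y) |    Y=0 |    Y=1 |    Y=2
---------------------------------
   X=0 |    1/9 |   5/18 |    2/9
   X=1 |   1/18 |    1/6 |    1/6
I(X;Y) = 0.0026 nats

Mutual information has multiple equivalent forms:
- I(X;Y) = H(X) - H(X|Y)
- I(X;Y) = H(Y) - H(Y|X)
- I(X;Y) = H(X) + H(Y) - H(X,Y)

Computing all quantities:
H(X) = 0.6682, H(Y) = 1.0263, H(X,Y) = 1.6920
H(X|Y) = 0.6657, H(Y|X) = 1.0238

Verification:
H(X) - H(X|Y) = 0.6682 - 0.6657 = 0.0026
H(Y) - H(Y|X) = 1.0263 - 1.0238 = 0.0026
H(X) + H(Y) - H(X,Y) = 0.6682 + 1.0263 - 1.6920 = 0.0026

All forms give I(X;Y) = 0.0026 nats. ✓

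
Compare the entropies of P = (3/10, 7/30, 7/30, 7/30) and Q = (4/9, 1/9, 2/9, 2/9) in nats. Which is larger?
P

Computing entropies in nats:
H(P) = 1.3799
H(Q) = 1.2730

Distribution P has higher entropy.

Intuition: The distribution closer to uniform (more spread out) has higher entropy.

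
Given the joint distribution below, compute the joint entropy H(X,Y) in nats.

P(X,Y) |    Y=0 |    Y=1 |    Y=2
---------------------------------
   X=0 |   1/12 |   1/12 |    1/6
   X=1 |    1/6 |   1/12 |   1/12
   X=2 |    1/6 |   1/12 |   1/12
2.1383 nats

Joint entropy is H(X,Y) = -Σ_{x,y} p(x,y) log p(x,y).

Summing over all non-zero entries:
H(X,Y) = -[1/12·log_e(1/12) + 1/12·log_e(1/12) + 1/6·log_e(1/6) + 1/6·log_e(1/6) + 1/12·log_e(1/12) + 1/12·log_e(1/12) + 1/6·log_e(1/6) + 1/12·log_e(1/12) + 1/12·log_e(1/12)]
H(X,Y) = 2.1383 nats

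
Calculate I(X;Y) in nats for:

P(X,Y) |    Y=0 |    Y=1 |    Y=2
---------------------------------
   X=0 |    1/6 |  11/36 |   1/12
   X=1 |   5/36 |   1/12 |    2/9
0.0953 nats

Mutual information: I(X;Y) = H(X) + H(Y) - H(X,Y)

Marginals:
P(X) = (5/9, 4/9), H(X) = 0.6870 nats
P(Y) = (11/36, 7/18, 11/36), H(Y) = 1.0918 nats

Joint entropy: H(X,Y) = 1.6835 nats

I(X;Y) = 0.6870 + 1.0918 - 1.6835 = 0.0953 nats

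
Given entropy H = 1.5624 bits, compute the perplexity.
2.9534

Perplexity is 2^H (or exp(H) for natural log).

H = 1.5624 bits
Perplexity = 2^1.5624 = 2.9534

Interpretation: The model's uncertainty is equivalent to choosing uniformly among 3.0 options.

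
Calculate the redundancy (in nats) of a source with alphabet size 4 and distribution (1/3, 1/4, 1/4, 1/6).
0.0283 nats

Redundancy measures how far a source is from maximum entropy:
R = H_max - H(X)

Maximum entropy for 4 symbols: H_max = log_e(4) = 1.3863 nats
Actual entropy: H(X) = 1.3580 nats
Redundancy: R = 1.3863 - 1.3580 = 0.0283 nats

This redundancy represents potential for compression: the source could be compressed by 0.0283 nats per symbol.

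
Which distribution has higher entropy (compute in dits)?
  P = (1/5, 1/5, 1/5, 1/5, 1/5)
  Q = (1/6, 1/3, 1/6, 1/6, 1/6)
P

Computing entropies in dits:
H(P) = 0.6990
H(Q) = 0.6778

Distribution P has higher entropy.

Intuition: The distribution closer to uniform (more spread out) has higher entropy.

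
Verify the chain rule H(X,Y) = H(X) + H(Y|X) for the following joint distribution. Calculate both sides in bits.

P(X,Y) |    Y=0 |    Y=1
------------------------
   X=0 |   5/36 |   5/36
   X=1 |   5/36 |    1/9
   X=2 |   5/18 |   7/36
H(X,Y) = 2.5116, H(X) = 1.5245, H(Y|X) = 0.9871 (all in bits)

Chain rule: H(X,Y) = H(X) + H(Y|X)

Left side — joint entropy directly:
H(X,Y) = -Σ p(x,y) log p(x,y) = 2.5116 bits

Right side — compute H(Y|X) from the conditional distributions:
P(X) = (5/18, 1/4, 17/36), so H(X) = 1.5245 bits
H(Y|X) = Σ_x P(X=x) · H(Y|X=x):
  P(Y|X=0) = (1/2, 1/2), H(Y|X=0) = 1.0000, weight P(X=0) = 5/18
  P(Y|X=1) = (5/9, 4/9), H(Y|X=1) = 0.9911, weight P(X=1) = 1/4
  P(Y|X=2) = (10/17, 7/17), H(Y|X=2) = 0.9774, weight P(X=2) = 17/36
H(Y|X) = 0.9871 bits

H(X) + H(Y|X) = 1.5245 + 0.9871 = 2.5116 bits

Both sides equal 2.5116 bits. ✓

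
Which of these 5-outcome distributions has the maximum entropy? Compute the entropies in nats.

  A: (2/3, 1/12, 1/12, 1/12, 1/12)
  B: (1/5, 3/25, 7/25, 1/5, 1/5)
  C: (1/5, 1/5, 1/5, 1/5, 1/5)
C

For a discrete distribution over n outcomes, entropy is maximized by the uniform distribution.

Computing entropies:
H(A) = 1.0986 nats
H(B) = 1.5765 nats
H(C) = 1.6094 nats

The uniform distribution (where all probabilities equal 1/5) achieves the maximum entropy of log_e(5) = 1.6094 nats.

Distribution C has the highest entropy.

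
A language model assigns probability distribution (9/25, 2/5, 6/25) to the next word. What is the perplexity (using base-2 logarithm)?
2.9353

Perplexity is 2^H (or exp(H) for natural log).

First, H = -Σ p log p = 1.5535 bits
Perplexity = 2^1.5535 = 2.9353

Interpretation: The model's uncertainty is equivalent to choosing uniformly among 2.9 options.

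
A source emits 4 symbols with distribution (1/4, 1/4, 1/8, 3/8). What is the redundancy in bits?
0.0944 bits

Redundancy measures how far a source is from maximum entropy:
R = H_max - H(X)

Maximum entropy for 4 symbols: H_max = log_2(4) = 2.0000 bits
Actual entropy: H(X) = 1.9056 bits
Redundancy: R = 2.0000 - 1.9056 = 0.0944 bits

This redundancy represents potential for compression: the source could be compressed by 0.0944 bits per symbol.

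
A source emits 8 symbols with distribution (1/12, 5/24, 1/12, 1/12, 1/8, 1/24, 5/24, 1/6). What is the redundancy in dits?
0.0494 dits

Redundancy measures how far a source is from maximum entropy:
R = H_max - H(X)

Maximum entropy for 8 symbols: H_max = log_10(8) = 0.9031 dits
Actual entropy: H(X) = 0.8537 dits
Redundancy: R = 0.9031 - 0.8537 = 0.0494 dits

This redundancy represents potential for compression: the source could be compressed by 0.0494 dits per symbol.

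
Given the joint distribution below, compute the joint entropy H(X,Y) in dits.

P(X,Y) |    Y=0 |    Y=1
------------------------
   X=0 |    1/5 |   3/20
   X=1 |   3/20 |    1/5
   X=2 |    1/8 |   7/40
0.7721 dits

Joint entropy is H(X,Y) = -Σ_{x,y} p(x,y) log p(x,y).

Summing over all non-zero entries:
H(X,Y) = -[1/5·log_10(1/5) + 3/20·log_10(3/20) + 3/20·log_10(3/20) + 1/5·log_10(1/5) + 1/8·log_10(1/8) + 7/40·log_10(7/40)]
H(X,Y) = 0.7721 dits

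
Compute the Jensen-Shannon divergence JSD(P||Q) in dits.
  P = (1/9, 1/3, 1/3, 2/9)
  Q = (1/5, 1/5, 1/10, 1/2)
0.0327 dits

Jensen-Shannon divergence is:
JSD(P||Q) = 0.5 × D_KL(P||M) + 0.5 × D_KL(Q||M)
where M = 0.5 × (P + Q) is the mixture distribution.

M = 0.5 × (1/9, 1/3, 1/3, 2/9) + 0.5 × (1/5, 1/5, 1/10, 1/2) = (0.155556, 4/15, 0.216667, 13/36)

D_KL(P||M) = 0.0316 dits
D_KL(Q||M) = 0.0339 dits

JSD(P||Q) = 0.5 × 0.0316 + 0.5 × 0.0339 = 0.0327 dits

Unlike KL divergence, JSD is symmetric and bounded: 0 ≤ JSD ≤ log(2).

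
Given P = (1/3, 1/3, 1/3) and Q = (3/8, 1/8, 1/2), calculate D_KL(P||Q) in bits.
0.2200 bits

KL divergence: D_KL(P||Q) = Σ p(x) log(p(x)/q(x))

Computing term by term:
  x=0: 1/3 × log_2[(1/3)/(3/8)] = 1/3 × -0.1699 = -0.0566
  x=1: 1/3 × log_2[(1/3)/(1/8)] = 1/3 × 1.4150 = 0.4717
  x=2: 1/3 × log_2[(1/3)/(1/2)] = 1/3 × -0.5850 = -0.1950

D_KL(P||Q) = 0.2200 bits

Note: KL divergence is always non-negative and equals 0 iff P = Q.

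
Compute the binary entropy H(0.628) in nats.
0.6600 nats

The binary entropy function is:
H(p) = -p log(p) - (1-p) log(1-p)

H(0.628) = -0.628 × log_e(0.628) - 0.372 × log_e(0.372)
H(0.628) = 0.6600 nats

Note: Binary entropy is maximized at p=0.5 (H=1 bit) and minimized at p=0 or p=1 (H=0).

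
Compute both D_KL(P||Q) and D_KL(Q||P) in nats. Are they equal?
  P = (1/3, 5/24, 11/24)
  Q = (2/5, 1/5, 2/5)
D_KL(P||Q) = 0.0101, D_KL(Q||P) = 0.0103

KL divergence is not symmetric: D_KL(P||Q) ≠ D_KL(Q||P) in general.

D_KL(P||Q) = 0.0101 nats
D_KL(Q||P) = 0.0103 nats

No, they are not equal!

This asymmetry is why KL divergence is not a true distance metric.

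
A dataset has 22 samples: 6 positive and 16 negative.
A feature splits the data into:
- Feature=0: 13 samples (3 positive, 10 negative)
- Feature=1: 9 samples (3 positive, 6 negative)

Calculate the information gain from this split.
0.0092 bits

Information Gain = H(Y) - H(Y|Feature)

Before split:
P(positive) = 6/22 = 0.2727
H(Y) = 0.8454 bits

After split:
Feature=0: H = 0.7793 bits (weight = 13/22)
Feature=1: H = 0.9183 bits (weight = 9/22)
H(Y|Feature) = (13/22)×0.7793 + (9/22)×0.9183 = 0.8362 bits

Information Gain = 0.8454 - 0.8362 = 0.0092 bits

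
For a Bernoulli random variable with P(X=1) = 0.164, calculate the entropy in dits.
0.1938 dits

The binary entropy function is:
H(p) = -p log(p) - (1-p) log(1-p)

H(0.164) = -0.164 × log_10(0.164) - 0.836 × log_10(0.836)
H(0.164) = 0.1938 dits

Note: Binary entropy is maximized at p=0.5 (H=1 bit) and minimized at p=0 or p=1 (H=0).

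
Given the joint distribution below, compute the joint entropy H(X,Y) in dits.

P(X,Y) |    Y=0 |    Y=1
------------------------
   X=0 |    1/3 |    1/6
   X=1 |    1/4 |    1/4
0.5898 dits

Joint entropy is H(X,Y) = -Σ_{x,y} p(x,y) log p(x,y).

Summing over all non-zero entries:
H(X,Y) = -[1/3·log_10(1/3) + 1/6·log_10(1/6) + 1/4·log_10(1/4) + 1/4·log_10(1/4)]
H(X,Y) = 0.5898 dits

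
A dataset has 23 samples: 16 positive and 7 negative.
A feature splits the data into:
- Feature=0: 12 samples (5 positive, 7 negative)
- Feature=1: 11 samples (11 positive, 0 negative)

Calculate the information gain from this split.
0.3753 bits

Information Gain = H(Y) - H(Y|Feature)

Before split:
P(positive) = 16/23 = 0.6957
H(Y) = 0.8865 bits

After split:
Feature=0: H = 0.9799 bits (weight = 12/23)
Feature=1: H = 0.0000 bits (weight = 11/23)
H(Y|Feature) = (12/23)×0.9799 + (11/23)×0.0000 = 0.5112 bits

Information Gain = 0.8865 - 0.5112 = 0.3753 bits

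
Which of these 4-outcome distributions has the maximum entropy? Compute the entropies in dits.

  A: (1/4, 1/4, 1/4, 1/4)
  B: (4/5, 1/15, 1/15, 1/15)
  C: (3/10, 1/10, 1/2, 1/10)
A

For a discrete distribution over n outcomes, entropy is maximized by the uniform distribution.

Computing entropies:
H(A) = 0.6021 dits
H(B) = 0.3127 dits
H(C) = 0.5074 dits

The uniform distribution (where all probabilities equal 1/4) achieves the maximum entropy of log_10(4) = 0.6021 dits.

Distribution A has the highest entropy.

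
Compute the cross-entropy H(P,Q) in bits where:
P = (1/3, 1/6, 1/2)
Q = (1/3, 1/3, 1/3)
1.5850 bits

Cross-entropy: H(P,Q) = -Σ p(x) log q(x)

Alternatively: H(P,Q) = H(P) + D_KL(P||Q)
H(P) = 1.4591 bits
D_KL(P||Q) = 0.1258 bits

H(P,Q) = 1.4591 + 0.1258 = 1.5850 bits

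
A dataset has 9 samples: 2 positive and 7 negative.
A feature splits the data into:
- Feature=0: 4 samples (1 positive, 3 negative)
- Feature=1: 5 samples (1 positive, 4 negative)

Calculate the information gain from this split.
0.0026 bits

Information Gain = H(Y) - H(Y|Feature)

Before split:
P(positive) = 2/9 = 0.2222
H(Y) = 0.7642 bits

After split:
Feature=0: H = 0.8113 bits (weight = 4/9)
Feature=1: H = 0.7219 bits (weight = 5/9)
H(Y|Feature) = (4/9)×0.8113 + (5/9)×0.7219 = 0.7616 bits

Information Gain = 0.7642 - 0.7616 = 0.0026 bits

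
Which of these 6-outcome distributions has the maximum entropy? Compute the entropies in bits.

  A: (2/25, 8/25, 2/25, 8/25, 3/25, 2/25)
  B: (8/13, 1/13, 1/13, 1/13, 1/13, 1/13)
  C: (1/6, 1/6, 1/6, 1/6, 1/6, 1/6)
C

For a discrete distribution over n outcomes, entropy is maximized by the uniform distribution.

Computing entropies:
H(A) = 2.2937 bits
H(B) = 1.8543 bits
H(C) = 2.5850 bits

The uniform distribution (where all probabilities equal 1/6) achieves the maximum entropy of log_2(6) = 2.5850 bits.

Distribution C has the highest entropy.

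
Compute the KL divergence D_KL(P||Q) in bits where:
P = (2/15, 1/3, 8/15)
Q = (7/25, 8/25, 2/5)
0.0983 bits

KL divergence: D_KL(P||Q) = Σ p(x) log(p(x)/q(x))

Computing term by term:
  x=0: 2/15 × log_2[(2/15)/(7/25)] = 2/15 × -1.0704 = -0.1427
  x=1: 1/3 × log_2[(1/3)/(8/25)] = 1/3 × 0.0589 = 0.0196
  x=2: 8/15 × log_2[(8/15)/(2/5)] = 8/15 × 0.4150 = 0.2214

D_KL(P||Q) = 0.0983 bits

Note: KL divergence is always non-negative and equals 0 iff P = Q.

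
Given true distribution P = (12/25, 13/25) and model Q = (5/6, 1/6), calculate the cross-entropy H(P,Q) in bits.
1.4704 bits

Cross-entropy: H(P,Q) = -Σ p(x) log q(x)

Alternatively: H(P,Q) = H(P) + D_KL(P||Q)
H(P) = 0.9988 bits
D_KL(P||Q) = 0.4716 bits

H(P,Q) = 0.9988 + 0.4716 = 1.4704 bits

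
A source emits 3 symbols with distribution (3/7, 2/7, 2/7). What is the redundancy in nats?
0.0196 nats

Redundancy measures how far a source is from maximum entropy:
R = H_max - H(X)

Maximum entropy for 3 symbols: H_max = log_e(3) = 1.0986 nats
Actual entropy: H(X) = 1.0790 nats
Redundancy: R = 1.0986 - 1.0790 = 0.0196 nats

This redundancy represents potential for compression: the source could be compressed by 0.0196 nats per symbol.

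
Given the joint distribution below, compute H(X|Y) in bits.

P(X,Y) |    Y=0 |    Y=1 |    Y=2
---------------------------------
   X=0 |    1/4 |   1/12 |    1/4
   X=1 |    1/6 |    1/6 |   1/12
0.9046 bits

Using the chain rule: H(X|Y) = H(X,Y) - H(Y)

First, compute H(X,Y) = 2.4591 bits

Marginal P(Y) = (5/12, 1/4, 1/3)
H(Y) = 1.5546 bits

H(X|Y) = H(X,Y) - H(Y) = 2.4591 - 1.5546 = 0.9046 bits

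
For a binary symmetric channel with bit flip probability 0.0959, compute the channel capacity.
0.5441 bits

For a binary symmetric channel (BSC) with error probability p:
Capacity C = 1 - H(p) bits per symbol

where H(p) = -p log₂(p) - (1-p) log₂(1-p) is the binary entropy function.

H(0.0959) = 0.4559 bits
C = 1 - 0.4559 = 0.5441 bits per symbol

This means we can reliably transmit up to 0.5441 bits of information per channel use.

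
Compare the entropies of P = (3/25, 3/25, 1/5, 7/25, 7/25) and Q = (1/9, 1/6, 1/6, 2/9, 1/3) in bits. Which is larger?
P

Computing entropies in bits:
H(P) = 2.2270
H(Q) = 2.2244

Distribution P has higher entropy.

Intuition: The distribution closer to uniform (more spread out) has higher entropy.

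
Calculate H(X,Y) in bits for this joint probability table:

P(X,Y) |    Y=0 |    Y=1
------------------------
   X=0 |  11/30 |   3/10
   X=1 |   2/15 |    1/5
1.9038 bits

Joint entropy is H(X,Y) = -Σ_{x,y} p(x,y) log p(x,y).

Summing over all non-zero entries:
H(X,Y) = -[11/30·log_2(11/30) + 3/10·log_2(3/10) + 2/15·log_2(2/15) + 1/5·log_2(1/5)]
H(X,Y) = 1.9038 bits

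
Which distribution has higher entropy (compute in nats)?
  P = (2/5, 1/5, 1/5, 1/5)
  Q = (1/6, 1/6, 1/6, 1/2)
P

Computing entropies in nats:
H(P) = 1.3322
H(Q) = 1.2425

Distribution P has higher entropy.

Intuition: The distribution closer to uniform (more spread out) has higher entropy.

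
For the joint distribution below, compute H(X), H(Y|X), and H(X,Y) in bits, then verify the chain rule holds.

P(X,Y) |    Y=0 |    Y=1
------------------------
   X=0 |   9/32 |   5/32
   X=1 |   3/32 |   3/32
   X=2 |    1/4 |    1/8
H(X,Y) = 2.4485, H(X) = 1.5052, H(Y|X) = 0.9432 (all in bits)

Chain rule: H(X,Y) = H(X) + H(Y|X)

Left side — joint entropy directly:
H(X,Y) = -Σ p(x,y) log p(x,y) = 2.4485 bits

Right side — compute H(Y|X) from the conditional distributions:
P(X) = (7/16, 3/16, 3/8), so H(X) = 1.5052 bits
H(Y|X) = Σ_x P(X=x) · H(Y|X=x):
  P(Y|X=0) = (9/14, 5/14), H(Y|X=0) = 0.9403, weight P(X=0) = 7/16
  P(Y|X=1) = (1/2, 1/2), H(Y|X=1) = 1.0000, weight P(X=1) = 3/16
  P(Y|X=2) = (2/3, 1/3), H(Y|X=2) = 0.9183, weight P(X=2) = 3/8
H(Y|X) = 0.9432 bits

H(X) + H(Y|X) = 1.5052 + 0.9432 = 2.4485 bits

Both sides equal 2.4485 bits. ✓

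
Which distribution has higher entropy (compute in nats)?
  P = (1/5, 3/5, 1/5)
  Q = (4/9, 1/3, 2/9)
Q

Computing entropies in nats:
H(P) = 0.9503
H(Q) = 1.0609

Distribution Q has higher entropy.

Intuition: The distribution closer to uniform (more spread out) has higher entropy.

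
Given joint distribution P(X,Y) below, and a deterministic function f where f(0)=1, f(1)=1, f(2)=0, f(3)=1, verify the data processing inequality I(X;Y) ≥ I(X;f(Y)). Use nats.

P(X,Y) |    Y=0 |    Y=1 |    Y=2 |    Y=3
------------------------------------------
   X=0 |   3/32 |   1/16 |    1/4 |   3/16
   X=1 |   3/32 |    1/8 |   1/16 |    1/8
I(X;Y) = 0.0595, I(X;f(Y)) = 0.0426, inequality holds: 0.0595 ≥ 0.0426

Data Processing Inequality: For any Markov chain X → Y → Z, we have I(X;Y) ≥ I(X;Z).

Here Z = f(Y) is a deterministic function of Y, forming X → Y → Z.

Original I(X;Y) = 0.0595 nats

After applying f:
P(X,Z) where Z=f(Y):
- P(X,Z=0) = P(X,Y=2)
- P(X,Z=1) = P(X,Y=0) + P(X,Y=1) + P(X,Y=3)

I(X;Z) = I(X;f(Y)) = 0.0426 nats

Verification: 0.0595 ≥ 0.0426 ✓

Information cannot be created by processing; the function f can only lose information about X.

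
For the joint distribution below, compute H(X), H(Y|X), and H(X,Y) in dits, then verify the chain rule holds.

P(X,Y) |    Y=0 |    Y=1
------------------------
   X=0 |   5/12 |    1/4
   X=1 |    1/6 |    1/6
H(X,Y) = 0.5683, H(X) = 0.2764, H(Y|X) = 0.2919 (all in dits)

Chain rule: H(X,Y) = H(X) + H(Y|X)

Left side — joint entropy directly:
H(X,Y) = -Σ p(x,y) log p(x,y) = 0.5683 dits

Right side — compute H(Y|X) from the conditional distributions:
P(X) = (2/3, 1/3), so H(X) = 0.2764 dits
H(Y|X) = Σ_x P(X=x) · H(Y|X=x):
  P(Y|X=0) = (5/8, 3/8), H(Y|X=0) = 0.2873, weight P(X=0) = 2/3
  P(Y|X=1) = (1/2, 1/2), H(Y|X=1) = 0.3010, weight P(X=1) = 1/3
H(Y|X) = 0.2919 dits

H(X) + H(Y|X) = 0.2764 + 0.2919 = 0.5683 dits

Both sides equal 0.5683 dits. ✓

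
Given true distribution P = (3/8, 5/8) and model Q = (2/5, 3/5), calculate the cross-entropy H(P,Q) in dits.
0.2879 dits

Cross-entropy: H(P,Q) = -Σ p(x) log q(x)

Alternatively: H(P,Q) = H(P) + D_KL(P||Q)
H(P) = 0.2873 dits
D_KL(P||Q) = 0.0006 dits

H(P,Q) = 0.2873 + 0.0006 = 0.2879 dits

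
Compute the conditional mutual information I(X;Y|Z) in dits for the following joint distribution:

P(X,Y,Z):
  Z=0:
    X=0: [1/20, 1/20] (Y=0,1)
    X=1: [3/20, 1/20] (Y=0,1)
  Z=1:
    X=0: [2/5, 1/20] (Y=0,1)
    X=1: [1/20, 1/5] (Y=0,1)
0.0796 dits

Conditional mutual information: I(X;Y|Z) = H(X|Z) + H(Y|Z) - H(X,Y|Z)

H(Z) = 0.2653
H(X,Z) = 0.5464 → H(X|Z) = 0.2811
H(Y,Z) = 0.5464 → H(Y|Z) = 0.2811
H(X,Y,Z) = 0.7478 → H(X,Y|Z) = 0.4825

I(X;Y|Z) = 0.2811 + 0.2811 - 0.4825 = 0.0796 dits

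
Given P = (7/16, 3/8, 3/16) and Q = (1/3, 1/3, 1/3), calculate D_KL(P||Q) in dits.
0.0240 dits

KL divergence: D_KL(P||Q) = Σ p(x) log(p(x)/q(x))

Computing term by term:
  x=0: 7/16 × log_10[(7/16)/(1/3)] = 7/16 × 0.1181 = 0.0517
  x=1: 3/8 × log_10[(3/8)/(1/3)] = 3/8 × 0.0512 = 0.0192
  x=2: 3/16 × log_10[(3/16)/(1/3)] = 3/16 × -0.2499 = -0.0469

D_KL(P||Q) = 0.0240 dits

Note: KL divergence is always non-negative and equals 0 iff P = Q.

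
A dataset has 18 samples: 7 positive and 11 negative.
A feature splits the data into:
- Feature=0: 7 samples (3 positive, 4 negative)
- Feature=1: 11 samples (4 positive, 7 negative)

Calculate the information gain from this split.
0.0030 bits

Information Gain = H(Y) - H(Y|Feature)

Before split:
P(positive) = 7/18 = 0.3889
H(Y) = 0.9641 bits

After split:
Feature=0: H = 0.9852 bits (weight = 7/18)
Feature=1: H = 0.9457 bits (weight = 11/18)
H(Y|Feature) = (7/18)×0.9852 + (11/18)×0.9457 = 0.9610 bits

Information Gain = 0.9641 - 0.9610 = 0.0030 bits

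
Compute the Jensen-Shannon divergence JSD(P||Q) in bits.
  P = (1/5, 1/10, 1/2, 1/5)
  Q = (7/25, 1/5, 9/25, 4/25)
0.0270 bits

Jensen-Shannon divergence is:
JSD(P||Q) = 0.5 × D_KL(P||M) + 0.5 × D_KL(Q||M)
where M = 0.5 × (P + Q) is the mixture distribution.

M = 0.5 × (1/5, 1/10, 1/2, 1/5) + 0.5 × (7/25, 1/5, 9/25, 4/25) = (6/25, 3/20, 0.43, 0.18)

D_KL(P||M) = 0.0281 bits
D_KL(Q||M) = 0.0258 bits

JSD(P||Q) = 0.5 × 0.0281 + 0.5 × 0.0258 = 0.0270 bits

Unlike KL divergence, JSD is symmetric and bounded: 0 ≤ JSD ≤ log(2).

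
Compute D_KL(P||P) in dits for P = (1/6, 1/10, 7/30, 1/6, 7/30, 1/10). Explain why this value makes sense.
0.0000 dits

KL divergence satisfies the Gibbs inequality: D_KL(P||Q) ≥ 0 for all distributions P, Q.

D_KL(P||Q) = Σ p(x) log(p(x)/q(x))
Each term is p(x) × log_10(p(x)/p(x)) = p(x) × log_10(1) = 0, so the sum is 0.
D_KL(P||Q) = 0.0000 dits

When P = Q, the KL divergence is exactly 0, as there is no 'divergence' between identical distributions.

This non-negativity is a fundamental property: relative entropy cannot be negative because it measures how different Q is from P.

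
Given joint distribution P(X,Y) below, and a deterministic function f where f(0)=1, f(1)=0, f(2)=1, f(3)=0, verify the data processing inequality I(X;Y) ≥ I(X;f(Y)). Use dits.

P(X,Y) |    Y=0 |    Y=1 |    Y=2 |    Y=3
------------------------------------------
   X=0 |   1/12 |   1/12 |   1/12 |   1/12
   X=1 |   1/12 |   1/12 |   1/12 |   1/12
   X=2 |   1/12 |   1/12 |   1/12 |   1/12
I(X;Y) = 0.0000, I(X;f(Y)) = 0.0000, inequality holds: 0.0000 ≥ 0.0000

Data Processing Inequality: For any Markov chain X → Y → Z, we have I(X;Y) ≥ I(X;Z).

Here Z = f(Y) is a deterministic function of Y, forming X → Y → Z.

Original I(X;Y) = 0.0000 dits

After applying f:
P(X,Z) where Z=f(Y):
- P(X,Z=0) = P(X,Y=1) + P(X,Y=3)
- P(X,Z=1) = P(X,Y=0) + P(X,Y=2)

I(X;Z) = I(X;f(Y)) = 0.0000 dits

Verification: 0.0000 ≥ 0.0000 ✓

Information cannot be created by processing; the function f can only lose information about X.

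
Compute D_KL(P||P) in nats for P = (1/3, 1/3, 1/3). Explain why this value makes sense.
0.0000 nats

KL divergence satisfies the Gibbs inequality: D_KL(P||Q) ≥ 0 for all distributions P, Q.

D_KL(P||Q) = Σ p(x) log(p(x)/q(x))
Each term is p(x) × log_e(p(x)/p(x)) = p(x) × log_e(1) = 0, so the sum is 0.
D_KL(P||Q) = 0.0000 nats

When P = Q, the KL divergence is exactly 0, as there is no 'divergence' between identical distributions.

This non-negativity is a fundamental property: relative entropy cannot be negative because it measures how different Q is from P.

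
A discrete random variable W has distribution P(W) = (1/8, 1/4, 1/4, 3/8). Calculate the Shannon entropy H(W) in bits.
1.9056 bits

Shannon entropy is H(X) = -Σ p(x) log p(x).

For P = (1/8, 1/4, 1/4, 3/8):
H = -1/8 × log_2(1/8) -1/4 × log_2(1/4) -1/4 × log_2(1/4) -3/8 × log_2(3/8)
H = 1.9056 bits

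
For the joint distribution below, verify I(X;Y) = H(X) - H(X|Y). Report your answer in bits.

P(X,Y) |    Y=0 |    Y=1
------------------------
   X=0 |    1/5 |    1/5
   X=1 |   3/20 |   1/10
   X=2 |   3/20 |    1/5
I(X;Y) = 0.0124 bits

Mutual information has multiple equivalent forms:
- I(X;Y) = H(X) - H(X|Y)
- I(X;Y) = H(Y) - H(Y|X)
- I(X;Y) = H(X) + H(Y) - H(X,Y)

Computing all quantities:
H(X) = 1.5589, H(Y) = 1.0000, H(X,Y) = 2.5464
H(X|Y) = 1.5464, H(Y|X) = 0.9876

Verification:
H(X) - H(X|Y) = 1.5589 - 1.5464 = 0.0124
H(Y) - H(Y|X) = 1.0000 - 0.9876 = 0.0124
H(X) + H(Y) - H(X,Y) = 1.5589 + 1.0000 - 2.5464 = 0.0124

All forms give I(X;Y) = 0.0124 bits. ✓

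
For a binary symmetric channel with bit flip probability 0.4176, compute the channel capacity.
0.0197 bits

For a binary symmetric channel (BSC) with error probability p:
Capacity C = 1 - H(p) bits per symbol

where H(p) = -p log₂(p) - (1-p) log₂(1-p) is the binary entropy function.

H(0.4176) = 0.9803 bits
C = 1 - 0.9803 = 0.0197 bits per symbol

This means we can reliably transmit up to 0.0197 bits of information per channel use.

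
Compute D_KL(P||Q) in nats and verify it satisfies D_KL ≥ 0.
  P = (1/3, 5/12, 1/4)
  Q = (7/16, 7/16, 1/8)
0.0623 nats

KL divergence satisfies the Gibbs inequality: D_KL(P||Q) ≥ 0 for all distributions P, Q.

D_KL(P||Q) = Σ p(x) log(p(x)/q(x))
Term by term:
  x=0: 1/3 × log_e[(1/3)/(7/16)] = -0.0906
  x=1: 5/12 × log_e[(5/12)/(7/16)] = -0.0203
  x=2: 1/4 × log_e[(1/4)/(1/8)] = 0.1733
D_KL(P||Q) = 0.0623 nats

D_KL(P||Q) = 0.0623 ≥ 0 ✓

This non-negativity is a fundamental property: relative entropy cannot be negative because it measures how different Q is from P.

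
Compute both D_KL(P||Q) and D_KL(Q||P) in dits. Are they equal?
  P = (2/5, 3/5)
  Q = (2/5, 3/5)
D_KL(P||Q) = 0.0000, D_KL(Q||P) = 0.0000

KL divergence is not symmetric: D_KL(P||Q) ≠ D_KL(Q||P) in general.

D_KL(P||Q) = 0.0000 dits
D_KL(Q||P) = 0.0000 dits

In this case they happen to be equal (to 4 decimal places).

This asymmetry is why KL divergence is not a true distance metric.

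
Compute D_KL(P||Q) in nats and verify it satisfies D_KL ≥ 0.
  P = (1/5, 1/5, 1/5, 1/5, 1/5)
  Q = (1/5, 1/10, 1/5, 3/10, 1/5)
0.0575 nats

KL divergence satisfies the Gibbs inequality: D_KL(P||Q) ≥ 0 for all distributions P, Q.

D_KL(P||Q) = Σ p(x) log(p(x)/q(x))
Term by term:
  x=0: 1/5 × log_e[(1/5)/(1/5)] = 0.0000
  x=1: 1/5 × log_e[(1/5)/(1/10)] = 0.1386
  x=2: 1/5 × log_e[(1/5)/(1/5)] = 0.0000
  x=3: 1/5 × log_e[(1/5)/(3/10)] = -0.0811
  x=4: 1/5 × log_e[(1/5)/(1/5)] = 0.0000
D_KL(P||Q) = 0.0575 nats

D_KL(P||Q) = 0.0575 ≥ 0 ✓

This non-negativity is a fundamental property: relative entropy cannot be negative because it measures how different Q is from P.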